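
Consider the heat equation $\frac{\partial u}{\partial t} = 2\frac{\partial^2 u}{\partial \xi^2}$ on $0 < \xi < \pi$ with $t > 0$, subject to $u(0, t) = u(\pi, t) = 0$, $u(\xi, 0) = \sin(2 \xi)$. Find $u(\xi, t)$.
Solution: Separating variables: $u = \sum c_n e^{-2n^2t} \sin(n\xi)$. From $u(\xi,0) = \sin(2 \xi)$: $c_2=1$.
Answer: $u(\xi, t) = e^{-8 t} \sin(2 \xi)$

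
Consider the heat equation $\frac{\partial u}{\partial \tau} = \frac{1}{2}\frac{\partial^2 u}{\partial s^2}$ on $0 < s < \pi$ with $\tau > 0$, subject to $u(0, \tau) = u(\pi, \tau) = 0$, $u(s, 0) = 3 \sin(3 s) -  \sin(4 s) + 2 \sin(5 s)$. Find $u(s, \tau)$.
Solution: Separating variables: $u = \sum c_n e^{-n^2\tau/2} \sin(ns)$. From $u(s,0) = 3 \sin(3 s) - \sin(4 s) + 2 \sin(5 s)$: $c_3=3, c_4=-1, c_5=2$.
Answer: $u(s, \tau) = - e^{-8 \tau} \sin(4 s) + 3 e^{-9 \tau/2} \sin(3 s) + 2 e^{-25 \tau/2} \sin(5 s)$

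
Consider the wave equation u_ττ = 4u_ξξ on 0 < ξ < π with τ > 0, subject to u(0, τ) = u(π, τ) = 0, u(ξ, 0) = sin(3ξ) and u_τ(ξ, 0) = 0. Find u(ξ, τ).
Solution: Using separation of variables u = X(ξ)T(τ):
Eigenfunctions: sin(nξ), n = 1, 2, 3, ...
General solution: u(ξ, τ) = Σ [A_n cos(2n τ) + B_n sin(2n τ)] sin(nξ)
From u(ξ,0) = sin(3ξ): A_3=1. From u_τ(ξ,0) = 0: all B_n = 0.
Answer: u(ξ, τ) = sin(3ξ)cos(6τ)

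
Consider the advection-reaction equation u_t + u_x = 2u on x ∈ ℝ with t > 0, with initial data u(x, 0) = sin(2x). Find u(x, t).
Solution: Substitute u = exp(2t)w.
Then u_t = exp(2t)(w_t + 2w), u_x = exp(2t)w_x; substituting and dividing by exp(2t), the lower-order terms cancel: w_t + w_x = 0 (standard advection equation).
Data for w: w(x,0) = u(x,0) = sin(2x).
By characteristics (dx/dt = 1), w(x,t) = f(x - t) with f = w(·, 0).
So w(x,t) = -sin(2t - 2x), and u(x,t) = exp(2t)w(x,t).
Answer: u(x, t) = -exp(2t)sin(2t - 2x)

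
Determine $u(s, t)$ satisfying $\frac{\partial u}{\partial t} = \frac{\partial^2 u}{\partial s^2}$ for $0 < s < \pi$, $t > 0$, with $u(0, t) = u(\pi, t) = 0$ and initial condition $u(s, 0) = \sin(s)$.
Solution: Separating variables: $u = \sum c_n e^{-n^2t} \sin(ns)$. From $u(s,0) = \sin(s)$: $c_1=1$.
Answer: $u(s, t) = e^{-t} \sin(s)$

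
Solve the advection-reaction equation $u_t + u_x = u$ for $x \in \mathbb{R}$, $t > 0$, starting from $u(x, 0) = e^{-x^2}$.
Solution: Substitute $u = e^{t}w$, i.e. $w = e^{-t}u$.
By the product rule, $u_t = e^{t}(w_t + w)$, $u_x = e^{t}w_x$.
Substituting into the PDE and dividing by $e^{t}$: $w_t + w + w_x = w$.
The lower-order terms cancel, leaving the standard advection equation $w_t + w_x = 0$.
Initial data for $w$: $w(x,0) = u(x,0) = e^{-x^2}$.
Solve for $w$:
  By method of characteristics (waves move right with speed 1):
  Along characteristics $x - t =$ const, $w$ is constant, so $w(x,t) = f(x - t)$ with $f = w( \cdot , 0)$.
Hence $w(x,t) = e^{-(-t + x)^2}$.
Transform back: $u(x,t) = e^{t}w(x,t)$.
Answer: $u(x, t) = e^{t} e^{-(-t + x)^2}$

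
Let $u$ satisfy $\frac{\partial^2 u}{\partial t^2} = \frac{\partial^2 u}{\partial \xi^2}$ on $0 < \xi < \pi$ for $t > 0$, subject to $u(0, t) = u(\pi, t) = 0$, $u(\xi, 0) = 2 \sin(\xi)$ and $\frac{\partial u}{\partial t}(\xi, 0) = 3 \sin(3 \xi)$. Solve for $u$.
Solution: Using separation of variables $u = X(\xi)T(t)$:
Eigenfunctions: $\sin(n\xi)$, $n = 1, 2, 3, \ldots$
General solution: $u(\xi, t) = \sum [A_n \cos(n t) + B_n \sin(n t)] \sin(n\xi)$
From $u(\xi,0) = 2 \sin(\xi)$: $A_1=2$. From $u_t(\xi,0) = 3 \sin(3 \xi)$, using $u_t(\xi,0) = \sum \omega_n B_n \sin(n\xi)$ with $\omega_n = n$: $B_3 = 3/3 = 1$.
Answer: $u(\xi, t) = 2 \sin(\xi) \cos(t) + \sin(3 \xi) \sin(3 t)$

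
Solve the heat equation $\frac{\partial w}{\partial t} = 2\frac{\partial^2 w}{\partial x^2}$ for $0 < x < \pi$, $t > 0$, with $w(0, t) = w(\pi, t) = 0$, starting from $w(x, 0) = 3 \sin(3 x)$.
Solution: Separating variables: $w = \sum c_n e^{-2n^2t} \sin(nx)$. From $w(x,0) = 3 \sin(3 x)$: $c_3=3$.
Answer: $w(x, t) = 3 e^{-18 t} \sin(3 x)$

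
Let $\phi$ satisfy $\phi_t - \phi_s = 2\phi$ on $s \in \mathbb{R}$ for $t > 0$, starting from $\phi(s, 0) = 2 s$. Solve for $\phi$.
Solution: Substitute $\phi = e^{2t}u$.
Then $\phi_t = e^{2t}(u_t + 2u)$, $\phi_s = e^{2t}u_s$; substituting and dividing by $e^{2t}$, the lower-order terms cancel: $u_t - u_s = 0$ (standard advection equation).
Data for $u$: $u(s,0) = \phi(s,0) = 2 s$.
By characteristics ($ds/dt = -1$), $u(s,t) = f(s + t)$ with $f = u( \cdot , 0)$.
So $u(s,t) = 2 s + 2 t$, and $\phi(s,t) = e^{2t}u(s,t)$.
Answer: $\phi(s, t) = 2 s e^{2 t} + 2 t e^{2 t}$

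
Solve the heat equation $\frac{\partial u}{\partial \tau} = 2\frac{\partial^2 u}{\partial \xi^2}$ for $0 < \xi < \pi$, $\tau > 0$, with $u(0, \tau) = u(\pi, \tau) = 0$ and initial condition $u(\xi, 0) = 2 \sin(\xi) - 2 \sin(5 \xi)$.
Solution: Using separation of variables $u = X(\xi)T(\tau)$:
Eigenfunctions: $\sin(n\xi)$, $n = 1, 2, 3, \ldots$
General solution: $u(\xi, \tau) = \sum c_n \sin(n\xi) e^{-2n^2 \tau}$
Matching $u(\xi,0) = 2 \sin(\xi) - 2 \sin(5 \xi)$ term by term: $c_1=2, c_5=-2$.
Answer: $u(\xi, \tau) = 2 e^{-2 \tau} \sin(\xi) - 2 e^{-50 \tau} \sin(5 \xi)$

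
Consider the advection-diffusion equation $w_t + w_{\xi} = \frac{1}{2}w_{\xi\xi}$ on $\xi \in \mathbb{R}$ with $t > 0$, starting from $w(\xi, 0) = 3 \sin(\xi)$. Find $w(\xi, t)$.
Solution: Moving frame: $\eta = \xi - t$, $\sigma = t$, $w = u(\eta,\sigma)$, so $w_t = u_{\sigma} - u_{\eta}$ and $w_{\xi\xi} = u_{\eta\eta}$.
Hence $w_t + w_{\xi} = u_{\sigma}$ and the PDE becomes the heat equation $u_{\sigma} = \frac{1}{2}u_{\eta\eta}$ on $\eta \in \mathbb{R}$.
Initial data: $u(\eta,0) = w(\eta,0) = 3 \sin(\eta)$. Each mode $\sin(n\eta)$ decays as $e^{-n^2\sigma/2}$ on $\mathbb{R}$, so $u(\eta,\sigma) = \sum c_n e^{-n^2\sigma/2} \sin(n\eta)$ with $c_1=3$: $u(\eta,\sigma) = 3 e^{-\sigma/2} \sin(\eta)$.
Substituting back: $w(\xi,t) = u(\xi - t, t)$.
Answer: $w(\xi, t) = 3 e^{-t/2} \sin(\xi - t)$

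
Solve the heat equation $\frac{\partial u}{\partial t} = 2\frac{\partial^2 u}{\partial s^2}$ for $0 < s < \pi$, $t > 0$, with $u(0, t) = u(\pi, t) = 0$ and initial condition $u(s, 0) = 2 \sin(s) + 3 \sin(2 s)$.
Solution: Using separation of variables $u = X(s)T(t)$:
Eigenfunctions: $\sin(ns)$, $n = 1, 2, 3, \ldots$
General solution: $u(s, t) = \sum c_n \sin(ns) e^{-2n^2 t}$
Matching $u(s,0) = 2 \sin(s) + 3 \sin(2 s)$ term by term: $c_1=2, c_2=3$.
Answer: $u(s, t) = 2 e^{-2 t} \sin(s) + 3 e^{-8 t} \sin(2 s)$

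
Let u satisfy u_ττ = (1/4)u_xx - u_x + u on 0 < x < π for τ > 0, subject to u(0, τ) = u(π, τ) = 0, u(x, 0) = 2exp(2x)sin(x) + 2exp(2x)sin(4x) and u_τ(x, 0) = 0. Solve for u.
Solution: Substitute u = exp(2x)w.
Then u_x = exp(2x)(w_x + 2w), u_xx = exp(2x)(w_xx + 4w_x + 4w), u_ττ = exp(2x)w_ττ; substituting and dividing by exp(2x), the lower-order terms cancel: w_ττ = (1/4)w_xx (standard wave equation).
Data for w: w(x,0) = exp(-2x)u(x,0) = 2sin(x) + 2sin(4x); w_τ(x,0) = exp(-2x)u_τ(x,0) = 0. The boundary conditions carry over: w(0,τ) = w(π,τ) = 0.
Separating variables: w = Σ [A_n cos(ω_n τ) + B_n sin(ω_n τ)] sin(nx), ω_n = n/2. From ICs: A_1=2, A_4=2.
So w(x,τ) = 2sin(x)cos(τ/2) + 2sin(4x)cos(2τ), and u(x,τ) = exp(2x)w(x,τ).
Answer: u(x, τ) = 2exp(2x)sin(x)cos(τ/2) + 2exp(2x)sin(4x)cos(2τ)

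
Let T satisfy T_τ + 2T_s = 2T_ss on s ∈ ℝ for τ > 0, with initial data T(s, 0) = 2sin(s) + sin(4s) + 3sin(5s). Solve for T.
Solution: Change to a moving frame: let η = s - 2τ, σ = τ and write T(s,τ) = u(η,σ).
By the chain rule T_τ = u_σ - 2u_η, T_s = u_η, T_ss = u_ηη.
Then T_τ + 2T_s = u_σ: the advection term cancels and the PDE becomes the heat equation u_σ = 2u_ηη on η ∈ ℝ.
Initial data: u(η,0) = T(η,0) = 2sin(η) + sin(4η) + 3sin(5η).
On η ∈ ℝ each mode satisfies (sin(nη))″ = -n² sin(nη), so exp(-2n²σ) sin(nη) solves the heat equation; by superposition u(η,σ) = Σ c_n exp(-2n²σ) sin(nη).
Reading off the coefficients: c_1=2, c_4=1, c_5=3, so u(η,σ) = 2exp(-2σ)sin(η) + exp(-32σ)sin(4η) + 3exp(-50σ)sin(5η).
Substituting back η = s - 2τ, σ = τ: T(s,τ) = u(s - 2τ, τ).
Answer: T(s, τ) = 2exp(-2τ)sin(s - 2τ) + exp(-32τ)sin(4s - 8τ) + 3exp(-50τ)sin(5s - 10τ)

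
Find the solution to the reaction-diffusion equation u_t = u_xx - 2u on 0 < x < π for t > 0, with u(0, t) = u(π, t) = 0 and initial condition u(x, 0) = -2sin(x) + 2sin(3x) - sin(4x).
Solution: Substitute u = exp(-2t)w.
Then u_t = exp(-2t)(w_t - 2w), u_xx = exp(-2t)w_xx; substituting and dividing by exp(-2t), the lower-order terms cancel: w_t = w_xx (standard heat equation).
Data for w: w(x,0) = u(x,0) = -2sin(x) + 2sin(3x) - sin(4x). The boundary conditions carry over: w(0,t) = w(π,t) = 0.
Separating variables: w = Σ c_n exp(-n²t) sin(nx). From w(x,0) = -2sin(x) + 2sin(3x) - sin(4x): c_1=-2, c_3=2, c_4=-1.
So w(x,t) = -2exp(-t)sin(x) + 2exp(-9t)sin(3x) - exp(-16t)sin(4x), and u(x,t) = exp(-2t)w(x,t).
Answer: u(x, t) = -2exp(-3t)sin(x) + 2exp(-11t)sin(3x) - exp(-18t)sin(4x)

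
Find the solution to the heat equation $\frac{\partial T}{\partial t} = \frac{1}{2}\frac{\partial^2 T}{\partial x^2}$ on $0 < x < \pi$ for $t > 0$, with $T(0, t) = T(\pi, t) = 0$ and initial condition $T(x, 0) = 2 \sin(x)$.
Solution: Using separation of variables $T = X(x)G(t)$:
Eigenfunctions: $\sin(nx)$, $n = 1, 2, 3, \ldots$
General solution: $T(x, t) = \sum c_n \sin(nx) e^{-n^2 t/2}$
Matching $T(x,0) = 2 \sin(x)$ term by term: $c_1=2$.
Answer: $T(x, t) = 2 e^{-t/2} \sin(x)$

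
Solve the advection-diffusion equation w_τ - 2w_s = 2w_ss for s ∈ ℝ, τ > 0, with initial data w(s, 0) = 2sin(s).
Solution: Moving frame: η = s + 2τ, σ = τ, w = u(η,σ), so w_τ = u_σ + 2u_η and w_ss = u_ηη.
Hence w_τ - 2w_s = u_σ and the PDE becomes the heat equation u_σ = 2u_ηη on η ∈ ℝ.
Initial data: u(η,0) = w(η,0) = 2sin(η). Each mode sin(nη) decays as exp(-2n²σ) on ℝ, so u(η,σ) = Σ c_n exp(-2n²σ) sin(nη) with c_1=2: u(η,σ) = 2exp(-2σ)sin(η).
Substituting back: w(s,τ) = u(s + 2τ, τ).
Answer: w(s, τ) = 2exp(-2τ)sin(s + 2τ)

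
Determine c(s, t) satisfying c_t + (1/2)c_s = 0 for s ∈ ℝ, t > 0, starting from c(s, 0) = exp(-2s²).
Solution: By method of characteristics (waves move right with speed 1/2):
Along characteristics s - (1/2)t = const, c is constant, so c(s,t) = f(s - (1/2)t) with f = c(·, 0).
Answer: c(s, t) = exp(-2(s - t/2)²)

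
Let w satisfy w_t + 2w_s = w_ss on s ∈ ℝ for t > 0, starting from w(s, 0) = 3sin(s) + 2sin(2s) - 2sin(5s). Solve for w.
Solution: Change to a moving frame: let η = s - 2t, σ = t and write w(s,t) = u(η,σ).
By the chain rule w_t = u_σ - 2u_η, w_s = u_η, w_ss = u_ηη.
Then w_t + 2w_s = u_σ: the advection term cancels and the PDE becomes the heat equation u_σ = u_ηη on η ∈ ℝ.
Initial data: u(η,0) = w(η,0) = 3sin(η) + 2sin(2η) - 2sin(5η).
On η ∈ ℝ each mode satisfies (sin(nη))″ = -n² sin(nη), so exp(-n²σ) sin(nη) solves the heat equation; by superposition u(η,σ) = Σ c_n exp(-n²σ) sin(nη).
Reading off the coefficients: c_1=3, c_2=2, c_5=-2, so u(η,σ) = 3exp(-σ)sin(η) + 2exp(-4σ)sin(2η) - 2exp(-25σ)sin(5η).
Substituting back η = s - 2t, σ = t: w(s,t) = u(s - 2t, t).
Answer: w(s, t) = 3exp(-t)sin(s - 2t) + 2exp(-4t)sin(2s - 4t) - 2exp(-25t)sin(5s - 10t)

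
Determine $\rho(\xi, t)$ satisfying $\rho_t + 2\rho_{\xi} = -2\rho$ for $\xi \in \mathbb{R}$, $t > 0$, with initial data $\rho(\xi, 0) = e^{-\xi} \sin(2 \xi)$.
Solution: Substitute $\rho = e^{-\xi}u$.
Then $\rho_{\xi} = e^{-\xi}(u_{\xi} - u)$, $\rho_t = e^{-\xi}u_t$; substituting and dividing by $e^{-\xi}$, the lower-order terms cancel: $u_t + 2u_{\xi} = 0$ (standard advection equation).
Data for $u$: $u(\xi,0) = e^{\xi}\rho(\xi,0) = \sin(2 \xi)$.
By characteristics ($d\xi/dt = 2$), $u(\xi,t) = f(\xi - 2t)$ with $f = u( \cdot , 0)$.
So $u(\xi,t) = - \sin(4 t - 2 \xi)$, and $\rho(\xi,t) = e^{-\xi}u(\xi,t)$.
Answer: $\rho(\xi, t) = e^{-\xi} \sin(2 \xi - 4 t)$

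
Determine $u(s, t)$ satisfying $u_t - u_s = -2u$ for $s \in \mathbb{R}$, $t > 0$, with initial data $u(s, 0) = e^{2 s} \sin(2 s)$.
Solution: Substitute $u = e^{2s}w$.
Then $u_s = e^{2s}(w_s + 2w)$, $u_t = e^{2s}w_t$; substituting and dividing by $e^{2s}$, the lower-order terms cancel: $w_t - w_s = 0$ (standard advection equation).
Data for $w$: $w(s,0) = e^{-2s}u(s,0) = \sin(2 s)$.
By characteristics ($ds/dt = -1$), $w(s,t) = f(s + t)$ with $f = w( \cdot , 0)$.
So $w(s,t) = \sin(2 s + 2 t)$, and $u(s,t) = e^{2s}w(s,t)$.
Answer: $u(s, t) = e^{2 s} \sin(2 s + 2 t)$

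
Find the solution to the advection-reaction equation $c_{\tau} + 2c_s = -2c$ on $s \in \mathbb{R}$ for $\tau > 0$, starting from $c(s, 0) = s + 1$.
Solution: Substitute $c = e^{-2\tau}u$.
Then $c_{\tau} = e^{-2\tau}(u_{\tau} - 2u)$, $c_s = e^{-2\tau}u_s$; substituting and dividing by $e^{-2\tau}$, the lower-order terms cancel: $u_{\tau} + 2u_s = 0$ (standard advection equation).
Data for $u$: $u(s,0) = c(s,0) = s + 1$.
By characteristics ($ds/d\tau = 2$), $u(s,\tau) = f(s - 2\tau)$ with $f = u( \cdot , 0)$.
So $u(s,\tau) = s - 2 \tau + 1$, and $c(s,\tau) = e^{-2\tau}u(s,\tau)$.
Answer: $c(s, \tau) = -2 \tau e^{-2 \tau} + s e^{-2 \tau} + e^{-2 \tau}$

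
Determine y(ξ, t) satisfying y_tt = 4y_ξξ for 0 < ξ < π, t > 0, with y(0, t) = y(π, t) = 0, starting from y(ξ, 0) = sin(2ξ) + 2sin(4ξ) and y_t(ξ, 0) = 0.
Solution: Separating variables: y = Σ [A_n cos(ω_n t) + B_n sin(ω_n t)] sin(nξ), ω_n = 2n. From ICs: A_2=1, A_4=2.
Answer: y(ξ, t) = sin(2ξ)cos(4t) + 2sin(4ξ)cos(8t)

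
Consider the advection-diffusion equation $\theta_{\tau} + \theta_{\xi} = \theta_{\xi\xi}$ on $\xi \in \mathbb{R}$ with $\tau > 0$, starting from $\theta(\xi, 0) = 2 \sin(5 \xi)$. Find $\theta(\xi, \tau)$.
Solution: Moving frame: $\eta = \xi - \tau$, $\sigma = \tau$, $\theta = u(\eta,\sigma)$, so $\theta_{\tau} = u_{\sigma} - u_{\eta}$ and $\theta_{\xi\xi} = u_{\eta\eta}$.
Hence $\theta_{\tau} + \theta_{\xi} = u_{\sigma}$ and the PDE becomes the heat equation $u_{\sigma} = u_{\eta\eta}$ on $\eta \in \mathbb{R}$.
Initial data: $u(\eta,0) = \theta(\eta,0) = 2 \sin(5 \eta)$. Each mode $\sin(n\eta)$ decays as $e^{-n^2\sigma}$ on $\mathbb{R}$, so $u(\eta,\sigma) = \sum c_n e^{-n^2\sigma} \sin(n\eta)$ with $c_5=2$: $u(\eta,\sigma) = 2 e^{-25 \sigma} \sin(5 \eta)$.
Substituting back: $\theta(\xi,\tau) = u(\xi - \tau, \tau)$.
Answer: $\theta(\xi, \tau) = -2 e^{-25 \tau} \sin(5 \tau - 5 \xi)$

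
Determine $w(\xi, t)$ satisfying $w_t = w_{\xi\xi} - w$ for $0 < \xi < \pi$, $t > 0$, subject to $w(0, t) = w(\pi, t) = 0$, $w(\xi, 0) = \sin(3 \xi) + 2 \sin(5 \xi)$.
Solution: Substitute $w = e^{-t}u$, i.e. $u = e^{t}w$.
By the product rule, $w_t = e^{-t}(u_t - u)$, $w_{\xi\xi} = e^{-t}u_{\xi\xi}$.
Substituting into the PDE and dividing by $e^{-t}$: $u_t - u = u_{\xi\xi} - u$.
The lower-order terms cancel, leaving the standard heat equation $u_t = u_{\xi\xi}$.
Initial data for $u$: $u(\xi,0) = w(\xi,0) = \sin(3 \xi) + 2 \sin(5 \xi)$. The boundary conditions carry over: $u(0,t) = u(\pi,t) = 0$.
Solve for $u$:
  Using separation of variables $u = X(\xi)T(t)$:
  Eigenfunctions: $\sin(n\xi)$, $n = 1, 2, 3, \ldots$
  General solution: $u(\xi, t) = \sum c_n \sin(n\xi) e^{-n^2 t}$
  Matching $u(\xi,0) = \sin(3 \xi) + 2 \sin(5 \xi)$ term by term: $c_3=1, c_5=2$.
Hence $u(\xi,t) = e^{-9 t} \sin(3 \xi) + 2 e^{-25 t} \sin(5 \xi)$.
Transform back: $w(\xi,t) = e^{-t}u(\xi,t)$.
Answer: $w(\xi, t) = e^{-10 t} \sin(3 \xi) + 2 e^{-26 t} \sin(5 \xi)$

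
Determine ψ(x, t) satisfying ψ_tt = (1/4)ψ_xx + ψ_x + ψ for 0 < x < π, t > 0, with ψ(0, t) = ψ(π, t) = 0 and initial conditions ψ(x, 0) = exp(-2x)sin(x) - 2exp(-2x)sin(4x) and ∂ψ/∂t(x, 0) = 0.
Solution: Substitute ψ = exp(-2x)u.
Then ψ_x = exp(-2x)(u_x - 2u), ψ_xx = exp(-2x)(u_xx - 4u_x + 4u), ψ_tt = exp(-2x)u_tt; substituting and dividing by exp(-2x), the lower-order terms cancel: u_tt = (1/4)u_xx (standard wave equation).
Data for u: u(x,0) = exp(2x)ψ(x,0) = sin(x) - 2sin(4x); u_t(x,0) = exp(2x)ψ_t(x,0) = 0. The boundary conditions carry over: u(0,t) = u(π,t) = 0.
Separating variables: u = Σ [A_n cos(ω_n t) + B_n sin(ω_n t)] sin(nx), ω_n = n/2. From ICs: A_1=1, A_4=-2.
So u(x,t) = sin(x)cos(t/2) - 2sin(4x)cos(2t), and ψ(x,t) = exp(-2x)u(x,t).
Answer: ψ(x, t) = exp(-2x)sin(x)cos(t/2) - 2exp(-2x)sin(4x)cos(2t)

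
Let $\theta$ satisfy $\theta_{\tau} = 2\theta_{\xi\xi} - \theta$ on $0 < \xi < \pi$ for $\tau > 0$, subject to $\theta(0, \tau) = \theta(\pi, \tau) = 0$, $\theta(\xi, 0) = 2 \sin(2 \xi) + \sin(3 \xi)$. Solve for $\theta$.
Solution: Substitute $\theta = e^{-\tau}u$.
Then $\theta_{\tau} = e^{-\tau}(u_{\tau} - u)$, $\theta_{\xi\xi} = e^{-\tau}u_{\xi\xi}$; substituting and dividing by $e^{-\tau}$, the lower-order terms cancel: $u_{\tau} = 2u_{\xi\xi}$ (standard heat equation).
Data for $u$: $u(\xi,0) = \theta(\xi,0) = 2 \sin(2 \xi) + \sin(3 \xi)$. The boundary conditions carry over: $u(0,\tau) = u(\pi,\tau) = 0$.
Separating variables: $u = \sum c_n e^{-2n^2\tau} \sin(n\xi)$. From $u(\xi,0) = 2 \sin(2 \xi) + \sin(3 \xi)$: $c_2=2, c_3=1$.
So $u(\xi,\tau) = 2 e^{-8 \tau} \sin(2 \xi) + e^{-18 \tau} \sin(3 \xi)$, and $\theta(\xi,\tau) = e^{-\tau}u(\xi,\tau)$.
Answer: $\theta(\xi, \tau) = 2 e^{-9 \tau} \sin(2 \xi) + e^{-19 \tau} \sin(3 \xi)$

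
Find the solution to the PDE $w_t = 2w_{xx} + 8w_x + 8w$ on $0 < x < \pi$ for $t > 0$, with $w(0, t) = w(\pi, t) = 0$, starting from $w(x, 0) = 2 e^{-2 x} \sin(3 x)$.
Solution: Substitute $w = e^{-2x}u$, i.e. $u = e^{2x}w$.
By the product rule, $w_x = e^{-2x}(u_x - 2u)$, $w_{xx} = e^{-2x}(u_{xx} - 4u_x + 4u)$, $w_t = e^{-2x}u_t$.
Substituting into the PDE and dividing by $e^{-2x}$: $u_t = 2(u_{xx} - 4u_x + 4u) + 8(u_x - 2u) + 8u$.
The lower-order terms cancel, leaving the standard heat equation $u_t = 2u_{xx}$.
Initial data for $u$: $u(x,0) = e^{2x}w(x,0) = 2 \sin(3 x)$. The boundary conditions carry over: $u(0,t) = u(\pi,t) = 0$.
Solve for $u$:
  Using separation of variables $u = X(x)T(t)$:
  Eigenfunctions: $\sin(nx)$, $n = 1, 2, 3, \ldots$
  General solution: $u(x, t) = \sum c_n \sin(nx) e^{-2n^2 t}$
  Matching $u(x,0) = 2 \sin(3 x)$ term by term: $c_3=2$.
Hence $u(x,t) = 2 e^{-18 t} \sin(3 x)$.
Transform back: $w(x,t) = e^{-2x}u(x,t)$.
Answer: $w(x, t) = 2 e^{-18 t} e^{-2 x} \sin(3 x)$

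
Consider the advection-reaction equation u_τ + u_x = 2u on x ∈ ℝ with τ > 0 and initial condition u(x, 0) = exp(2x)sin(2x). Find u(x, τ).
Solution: Substitute u = exp(2x)w.
Then u_x = exp(2x)(w_x + 2w), u_τ = exp(2x)w_τ; substituting and dividing by exp(2x), the lower-order terms cancel: w_τ + w_x = 0 (standard advection equation).
Data for w: w(x,0) = exp(-2x)u(x,0) = sin(2x).
By characteristics (dx/dτ = 1), w(x,τ) = f(x - τ) with f = w(·, 0).
So w(x,τ) = sin(2x - 2τ), and u(x,τ) = exp(2x)w(x,τ).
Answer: u(x, τ) = exp(2x)sin(2x - 2τ)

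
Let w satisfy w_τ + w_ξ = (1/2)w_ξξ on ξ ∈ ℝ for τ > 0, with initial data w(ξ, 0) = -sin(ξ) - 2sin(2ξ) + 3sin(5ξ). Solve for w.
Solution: Change to a moving frame: let η = ξ - τ, σ = τ and write w(ξ,τ) = u(η,σ).
By the chain rule w_τ = u_σ - u_η, w_ξ = u_η, w_ξξ = u_ηη.
Then w_τ + w_ξ = u_σ: the advection term cancels and the PDE becomes the heat equation u_σ = (1/2)u_ηη on η ∈ ℝ.
Initial data: u(η,0) = w(η,0) = -sin(η) - 2sin(2η) + 3sin(5η).
On η ∈ ℝ each mode satisfies (sin(nη))″ = -n² sin(nη), so exp(-n²σ/2) sin(nη) solves the heat equation; by superposition u(η,σ) = Σ c_n exp(-n²σ/2) sin(nη).
Reading off the coefficients: c_1=-1, c_2=-2, c_5=3, so u(η,σ) = -2exp(-2σ)sin(2η) - exp(-σ/2)sin(η) + 3exp(-25σ/2)sin(5η).
Substituting back η = ξ - τ, σ = τ: w(ξ,τ) = u(ξ - τ, τ).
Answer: w(ξ, τ) = -2exp(-2τ)sin(2ξ - 2τ) - exp(-τ/2)sin(ξ - τ) + 3exp(-25τ/2)sin(5ξ - 5τ)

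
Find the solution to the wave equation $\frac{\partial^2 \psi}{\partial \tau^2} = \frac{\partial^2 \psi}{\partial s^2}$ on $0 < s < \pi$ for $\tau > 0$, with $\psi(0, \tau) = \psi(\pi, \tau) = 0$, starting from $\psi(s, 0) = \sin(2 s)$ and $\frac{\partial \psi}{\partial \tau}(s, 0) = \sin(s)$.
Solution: Separating variables: $\psi = \sum [A_n \cos(\omega_n \tau) + B_n \sin(\omega_n \tau)] \sin(ns)$, $\omega_n = n$. From ICs ($B_n$ = velocity coefficient / $\omega_n$): $A_2=1, B_1=1$.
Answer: $\psi(s, \tau) = \sin(\tau) \sin(s) + \sin(2 s) \cos(2 \tau)$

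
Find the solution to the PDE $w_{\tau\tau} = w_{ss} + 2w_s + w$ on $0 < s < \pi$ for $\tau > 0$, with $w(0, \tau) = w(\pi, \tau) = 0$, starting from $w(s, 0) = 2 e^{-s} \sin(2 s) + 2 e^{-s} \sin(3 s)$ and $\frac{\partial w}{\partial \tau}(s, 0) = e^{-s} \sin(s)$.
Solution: Substitute $w = e^{-s}u$, i.e. $u = e^{s}w$.
By the product rule, $w_s = e^{-s}(u_s - u)$, $w_{ss} = e^{-s}(u_{ss} - 2u_s + u)$, $w_{\tau\tau} = e^{-s}u_{\tau\tau}$.
Substituting into the PDE and dividing by $e^{-s}$: $u_{\tau\tau} = (u_{ss} - 2u_s + u) + 2(u_s - u) + u$.
The lower-order terms cancel, leaving the standard wave equation $u_{\tau\tau} = u_{ss}$.
Initial data for $u$: $u(s,0) = e^{s}w(s,0) = 2 \sin(2 s) + 2 \sin(3 s)$; $u_{\tau}(s,0) = e^{s}w_{\tau}(s,0) = \sin(s)$. The boundary conditions carry over: $u(0,\tau) = u(\pi,\tau) = 0$.
Solve for $u$:
  Using separation of variables $u = X(s)T(\tau)$:
  Eigenfunctions: $\sin(ns)$, $n = 1, 2, 3, \ldots$
  General solution: $u(s, \tau) = \sum [A_n \cos(n \tau) + B_n \sin(n \tau)] \sin(ns)$
  From $u(s,0) = 2 \sin(2 s) + 2 \sin(3 s)$: $A_2=2, A_3=2$. From $u_{\tau}(s,0) = \sin(s)$, using $u_{\tau}(s,0) = \sum \omega_n B_n \sin(ns)$ with $\omega_n = n$: $B_1 = 1/1 = 1$.
Hence $u(s,\tau) = \sin(s) \sin(\tau) + 2 \sin(2 s) \cos(2 \tau) + 2 \sin(3 s) \cos(3 \tau)$.
Transform back: $w(s,\tau) = e^{-s}u(s,\tau)$.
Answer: $w(s, \tau) = e^{-s} \sin(\tau) \sin(s) + 2 e^{-s} \sin(2 s) \cos(2 \tau) + 2 e^{-s} \sin(3 s) \cos(3 \tau)$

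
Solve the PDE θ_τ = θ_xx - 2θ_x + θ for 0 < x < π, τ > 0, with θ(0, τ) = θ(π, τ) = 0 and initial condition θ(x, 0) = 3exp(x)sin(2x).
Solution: Substitute θ = exp(x)u, i.e. u = exp(-x)θ.
By the product rule, θ_x = exp(x)(u_x + u), θ_xx = exp(x)(u_xx + 2u_x + u), θ_τ = exp(x)u_τ.
Substituting into the PDE and dividing by exp(x): u_τ = (u_xx + 2u_x + u) - 2(u_x + u) + u.
The lower-order terms cancel, leaving the standard heat equation u_τ = u_xx.
Initial data for u: u(x,0) = exp(-x)θ(x,0) = 3sin(2x). The boundary conditions carry over: u(0,τ) = u(π,τ) = 0.
Solve for u:
  Using separation of variables u = X(x)G(τ):
  Eigenfunctions: sin(nx), n = 1, 2, 3, ...
  General solution: u(x, τ) = Σ c_n sin(nx) exp(-n² τ)
  Matching u(x,0) = 3sin(2x) term by term: c_2=3.
Hence u(x,τ) = 3exp(-4τ)sin(2x).
Transform back: θ(x,τ) = exp(x)u(x,τ).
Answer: θ(x, τ) = 3exp(x)exp(-4τ)sin(2x)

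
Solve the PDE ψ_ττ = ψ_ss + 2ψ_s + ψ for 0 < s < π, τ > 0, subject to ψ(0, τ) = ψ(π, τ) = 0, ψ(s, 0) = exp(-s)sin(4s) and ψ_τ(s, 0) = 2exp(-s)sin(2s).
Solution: Substitute ψ = exp(-s)u, i.e. u = exp(s)ψ.
By the product rule, ψ_s = exp(-s)(u_s - u), ψ_ss = exp(-s)(u_ss - 2u_s + u), ψ_ττ = exp(-s)u_ττ.
Substituting into the PDE and dividing by exp(-s): u_ττ = (u_ss - 2u_s + u) + 2(u_s - u) + u.
The lower-order terms cancel, leaving the standard wave equation u_ττ = u_ss.
Initial data for u: u(s,0) = exp(s)ψ(s,0) = sin(4s); u_τ(s,0) = exp(s)ψ_τ(s,0) = 2sin(2s). The boundary conditions carry over: u(0,τ) = u(π,τ) = 0.
Solve for u:
  Using separation of variables u = X(s)T(τ):
  Eigenfunctions: sin(ns), n = 1, 2, 3, ...
  General solution: u(s, τ) = Σ [A_n cos(n τ) + B_n sin(n τ)] sin(ns)
  From u(s,0) = sin(4s): A_4=1. From u_τ(s,0) = 2sin(2s), using u_τ(s,0) = Σ ω_n B_n sin(ns) with ω_n = n: B_2 = 2/2 = 1.
Hence u(s,τ) = sin(2s)sin(2τ) + sin(4s)cos(4τ).
Transform back: ψ(s,τ) = exp(-s)u(s,τ).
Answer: ψ(s, τ) = exp(-s)sin(2s)sin(2τ) + exp(-s)sin(4s)cos(4τ)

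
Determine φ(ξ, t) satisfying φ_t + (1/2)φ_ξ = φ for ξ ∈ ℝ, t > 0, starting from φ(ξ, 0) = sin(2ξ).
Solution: Substitute φ = exp(t)u, i.e. u = exp(-t)φ.
By the product rule, φ_t = exp(t)(u_t + u), φ_ξ = exp(t)u_ξ.
Substituting into the PDE and dividing by exp(t): u_t + u + (1/2)u_ξ = u.
The lower-order terms cancel, leaving the standard advection equation u_t + (1/2)u_ξ = 0.
Initial data for u: u(ξ,0) = φ(ξ,0) = sin(2ξ).
Solve for u:
  By method of characteristics (waves move right with speed 1/2):
  Along characteristics ξ - (1/2)t = const, u is constant, so u(ξ,t) = f(ξ - (1/2)t) with f = u(·, 0).
Hence u(ξ,t) = -sin(t - 2ξ).
Transform back: φ(ξ,t) = exp(t)u(ξ,t).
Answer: φ(ξ, t) = -exp(t)sin(t - 2ξ)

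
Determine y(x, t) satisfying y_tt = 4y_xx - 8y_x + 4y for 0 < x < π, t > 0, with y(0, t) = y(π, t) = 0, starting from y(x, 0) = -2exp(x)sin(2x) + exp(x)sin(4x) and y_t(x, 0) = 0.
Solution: Substitute y = exp(x)u.
Then y_x = exp(x)(u_x + u), y_xx = exp(x)(u_xx + 2u_x + u), y_tt = exp(x)u_tt; substituting and dividing by exp(x), the lower-order terms cancel: u_tt = 4u_xx (standard wave equation).
Data for u: u(x,0) = exp(-x)y(x,0) = -2sin(2x) + sin(4x); u_t(x,0) = exp(-x)y_t(x,0) = 0. The boundary conditions carry over: u(0,t) = u(π,t) = 0.
Separating variables: u = Σ [A_n cos(ω_n t) + B_n sin(ω_n t)] sin(nx), ω_n = 2n. From ICs: A_2=-2, A_4=1.
So u(x,t) = -2sin(2x)cos(4t) + sin(4x)cos(8t), and y(x,t) = exp(x)u(x,t).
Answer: y(x, t) = -2exp(x)sin(2x)cos(4t) + exp(x)sin(4x)cos(8t)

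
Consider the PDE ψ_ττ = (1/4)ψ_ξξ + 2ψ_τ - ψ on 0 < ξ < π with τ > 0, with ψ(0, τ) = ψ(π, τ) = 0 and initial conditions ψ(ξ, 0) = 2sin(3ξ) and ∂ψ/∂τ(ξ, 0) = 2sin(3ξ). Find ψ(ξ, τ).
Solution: Substitute ψ = exp(τ)u.
Then ψ_τ = exp(τ)(u_τ + u), ψ_ττ = exp(τ)(u_ττ + 2u_τ + u), ψ_ξξ = exp(τ)u_ξξ; substituting and dividing by exp(τ), the lower-order terms cancel: u_ττ = (1/4)u_ξξ (standard wave equation).
Data for u: u(ξ,0) = ψ(ξ,0) = 2sin(3ξ); u_τ(ξ,0) = ψ_τ(ξ,0) - ψ(ξ,0) = 0. The boundary conditions carry over: u(0,τ) = u(π,τ) = 0.
Separating variables: u = Σ [A_n cos(ω_n τ) + B_n sin(ω_n τ)] sin(nξ), ω_n = n/2. From ICs: A_3=2.
So u(ξ,τ) = 2sin(3ξ)cos(3τ/2), and ψ(ξ,τ) = exp(τ)u(ξ,τ).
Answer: ψ(ξ, τ) = 2exp(τ)sin(3ξ)cos(3τ/2)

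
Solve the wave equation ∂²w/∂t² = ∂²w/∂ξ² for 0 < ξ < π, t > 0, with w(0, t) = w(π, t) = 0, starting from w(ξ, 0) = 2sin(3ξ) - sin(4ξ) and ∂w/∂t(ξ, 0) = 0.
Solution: Separating variables: w = Σ [A_n cos(ω_n t) + B_n sin(ω_n t)] sin(nξ), ω_n = n. From ICs: A_3=2, A_4=-1.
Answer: w(ξ, t) = 2sin(3ξ)cos(3t) - sin(4ξ)cos(4t)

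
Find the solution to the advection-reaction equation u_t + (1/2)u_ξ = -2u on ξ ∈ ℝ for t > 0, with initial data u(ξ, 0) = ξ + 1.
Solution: Substitute u = exp(-2t)w, i.e. w = exp(2t)u.
By the product rule, u_t = exp(-2t)(w_t - 2w), u_ξ = exp(-2t)w_ξ.
Substituting into the PDE and dividing by exp(-2t): w_t - 2w + (1/2)w_ξ = -2w.
The lower-order terms cancel, leaving the standard advection equation w_t + (1/2)w_ξ = 0.
Initial data for w: w(ξ,0) = u(ξ,0) = ξ + 1.
Solve for w:
  By method of characteristics (waves move right with speed 1/2):
  Along characteristics ξ - (1/2)t = const, w is constant, so w(ξ,t) = f(ξ - (1/2)t) with f = w(·, 0).
Hence w(ξ,t) = -(1/2)t + ξ + 1.
Transform back: u(ξ,t) = exp(-2t)w(ξ,t).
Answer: u(ξ, t) = -(1/2)texp(-2t) + ξexp(-2t) + exp(-2t)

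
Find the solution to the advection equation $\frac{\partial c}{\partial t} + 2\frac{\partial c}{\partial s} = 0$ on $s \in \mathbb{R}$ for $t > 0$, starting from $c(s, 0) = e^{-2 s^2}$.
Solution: By characteristics ($ds/dt = 2$), $c(s,t) = f(s - 2t)$ with $f = c( \cdot , 0)$.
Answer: $c(s, t) = e^{-2 (s - 2 t)^2}$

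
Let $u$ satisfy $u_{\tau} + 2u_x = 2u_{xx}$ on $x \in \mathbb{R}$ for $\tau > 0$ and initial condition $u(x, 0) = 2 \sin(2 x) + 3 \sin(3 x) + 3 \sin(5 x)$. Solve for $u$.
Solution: Change to a moving frame: let $\eta = x - 2\tau$, $\sigma = \tau$ and write $u(x,\tau) = w(\eta,\sigma)$.
By the chain rule $u_{\tau} = w_{\sigma} - 2w_{\eta}$, $u_x = w_{\eta}$, $u_{xx} = w_{\eta\eta}$.
Then $u_{\tau} + 2u_x = w_{\sigma}$: the advection term cancels and the PDE becomes the heat equation $w_{\sigma} = 2w_{\eta\eta}$ on $\eta \in \mathbb{R}$.
Initial data: $w(\eta,0) = u(\eta,0) = 2 \sin(2 \eta) + 3 \sin(3 \eta) + 3 \sin(5 \eta)$.
On $\eta \in \mathbb{R}$ each mode satisfies $(\sin(n\eta))'' = -n^2 \sin(n\eta)$, so $e^{-2n^2\sigma} \sin(n\eta)$ solves the heat equation; by superposition $w(\eta,\sigma) = \sum c_n e^{-2n^2\sigma} \sin(n\eta)$.
Reading off the coefficients: $c_2=2, c_3=3, c_5=3$, so $w(\eta,\sigma) = 2 e^{-8 \sigma} \sin(2 \eta) + 3 e^{-18 \sigma} \sin(3 \eta) + 3 e^{-50 \sigma} \sin(5 \eta)$.
Substituting back $\eta = x - 2\tau$, $\sigma = \tau$: $u(x,\tau) = w(x - 2\tau, \tau)$.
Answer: $u(x, \tau) = -2 e^{-8 \tau} \sin(4 \tau - 2 x) - 3 e^{-18 \tau} \sin(6 \tau - 3 x) - 3 e^{-50 \tau} \sin(10 \tau - 5 x)$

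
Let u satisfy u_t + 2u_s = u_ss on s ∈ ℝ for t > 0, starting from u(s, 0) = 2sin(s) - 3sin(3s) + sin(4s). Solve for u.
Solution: Change to a moving frame: let η = s - 2t, σ = t and write u(s,t) = w(η,σ).
By the chain rule u_t = w_σ - 2w_η, u_s = w_η, u_ss = w_ηη.
Then u_t + 2u_s = w_σ: the advection term cancels and the PDE becomes the heat equation w_σ = w_ηη on η ∈ ℝ.
Initial data: w(η,0) = u(η,0) = 2sin(η) - 3sin(3η) + sin(4η).
On η ∈ ℝ each mode satisfies (sin(nη))″ = -n² sin(nη), so exp(-n²σ) sin(nη) solves the heat equation; by superposition w(η,σ) = Σ c_n exp(-n²σ) sin(nη).
Reading off the coefficients: c_1=2, c_3=-3, c_4=1, so w(η,σ) = 2exp(-σ)sin(η) - 3exp(-9σ)sin(3η) + exp(-16σ)sin(4η).
Substituting back η = s - 2t, σ = t: u(s,t) = w(s - 2t, t).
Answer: u(s, t) = 2exp(-t)sin(s - 2t) - 3exp(-9t)sin(3s - 6t) + exp(-16t)sin(4s - 8t)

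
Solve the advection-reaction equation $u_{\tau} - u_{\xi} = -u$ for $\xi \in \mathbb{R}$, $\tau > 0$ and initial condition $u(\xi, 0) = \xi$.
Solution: Substitute $u = e^{-\tau}w$.
Then $u_{\tau} = e^{-\tau}(w_{\tau} - w)$, $u_{\xi} = e^{-\tau}w_{\xi}$; substituting and dividing by $e^{-\tau}$, the lower-order terms cancel: $w_{\tau} - w_{\xi} = 0$ (standard advection equation).
Data for $w$: $w(\xi,0) = u(\xi,0) = \xi$.
By characteristics ($d\xi/d\tau = -1$), $w(\xi,\tau) = f(\xi + \tau)$ with $f = w( \cdot , 0)$.
So $w(\xi,\tau) = \xi + \tau$, and $u(\xi,\tau) = e^{-\tau}w(\xi,\tau)$.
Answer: $u(\xi, \tau) = \tau e^{-\tau} + \xi e^{-\tau}$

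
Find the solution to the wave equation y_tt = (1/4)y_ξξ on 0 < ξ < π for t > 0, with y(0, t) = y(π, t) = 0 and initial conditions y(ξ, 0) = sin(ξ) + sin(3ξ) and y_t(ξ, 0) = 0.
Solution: Using separation of variables y = X(ξ)T(t):
Eigenfunctions: sin(nξ), n = 1, 2, 3, ...
General solution: y(ξ, t) = Σ [A_n cos(n t/2) + B_n sin(n t/2)] sin(nξ)
From y(ξ,0) = sin(ξ) + sin(3ξ): A_1=1, A_3=1. From y_t(ξ,0) = 0: all B_n = 0.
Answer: y(ξ, t) = sin(ξ)cos(t/2) + sin(3ξ)cos(3t/2)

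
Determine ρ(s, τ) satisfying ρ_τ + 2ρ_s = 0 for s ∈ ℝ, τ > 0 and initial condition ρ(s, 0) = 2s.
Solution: By method of characteristics (waves move right with speed 2):
Along characteristics s - 2τ = const, ρ is constant, so ρ(s,τ) = f(s - 2τ) with f = ρ(·, 0).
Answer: ρ(s, τ) = 2s - 4τ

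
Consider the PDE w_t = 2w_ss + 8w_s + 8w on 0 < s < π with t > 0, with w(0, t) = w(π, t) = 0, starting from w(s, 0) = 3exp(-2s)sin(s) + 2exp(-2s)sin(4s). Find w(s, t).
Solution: Substitute w = exp(-2s)u.
Then w_s = exp(-2s)(u_s - 2u), w_ss = exp(-2s)(u_ss - 4u_s + 4u), w_t = exp(-2s)u_t; substituting and dividing by exp(-2s), the lower-order terms cancel: u_t = 2u_ss (standard heat equation).
Data for u: u(s,0) = exp(2s)w(s,0) = 3sin(s) + 2sin(4s). The boundary conditions carry over: u(0,t) = u(π,t) = 0.
Separating variables: u = Σ c_n exp(-2n²t) sin(ns). From u(s,0) = 3sin(s) + 2sin(4s): c_1=3, c_4=2.
So u(s,t) = 3exp(-2t)sin(s) + 2exp(-32t)sin(4s), and w(s,t) = exp(-2s)u(s,t).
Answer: w(s, t) = 3exp(-2s)exp(-2t)sin(s) + 2exp(-2s)exp(-32t)sin(4s)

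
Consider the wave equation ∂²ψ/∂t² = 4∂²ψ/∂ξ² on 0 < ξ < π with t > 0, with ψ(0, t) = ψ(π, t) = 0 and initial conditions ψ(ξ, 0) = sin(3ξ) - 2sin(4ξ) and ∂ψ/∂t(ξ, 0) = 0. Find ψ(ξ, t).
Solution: Separating variables: ψ = Σ [A_n cos(ω_n t) + B_n sin(ω_n t)] sin(nξ), ω_n = 2n. From ICs: A_3=1, A_4=-2.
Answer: ψ(ξ, t) = sin(3ξ)cos(6t) - 2sin(4ξ)cos(8t)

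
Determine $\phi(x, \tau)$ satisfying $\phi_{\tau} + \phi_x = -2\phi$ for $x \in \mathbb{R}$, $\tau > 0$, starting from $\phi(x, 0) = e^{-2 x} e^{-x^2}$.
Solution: Substitute $\phi = e^{-2x}u$.
Then $\phi_x = e^{-2x}(u_x - 2u)$, $\phi_{\tau} = e^{-2x}u_{\tau}$; substituting and dividing by $e^{-2x}$, the lower-order terms cancel: $u_{\tau} + u_x = 0$ (standard advection equation).
Data for $u$: $u(x,0) = e^{2x}\phi(x,0) = e^{-x^2}$.
By characteristics ($dx/d\tau = 1$), $u(x,\tau) = f(x - \tau)$ with $f = u( \cdot , 0)$.
So $u(x,\tau) = e^{-(x - \tau)^2}$, and $\phi(x,\tau) = e^{-2x}u(x,\tau)$.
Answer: $\phi(x, \tau) = e^{-2 x} e^{-(-\tau + x)^2}$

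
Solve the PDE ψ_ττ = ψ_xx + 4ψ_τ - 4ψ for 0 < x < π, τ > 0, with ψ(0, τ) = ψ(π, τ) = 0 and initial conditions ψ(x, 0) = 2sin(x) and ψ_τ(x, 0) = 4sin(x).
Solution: Substitute ψ = exp(2τ)u.
Then ψ_τ = exp(2τ)(u_τ + 2u), ψ_ττ = exp(2τ)(u_ττ + 4u_τ + 4u), ψ_xx = exp(2τ)u_xx; substituting and dividing by exp(2τ), the lower-order terms cancel: u_ττ = u_xx (standard wave equation).
Data for u: u(x,0) = ψ(x,0) = 2sin(x); u_τ(x,0) = ψ_τ(x,0) - 2ψ(x,0) = 0. The boundary conditions carry over: u(0,τ) = u(π,τ) = 0.
Separating variables: u = Σ [A_n cos(ω_n τ) + B_n sin(ω_n τ)] sin(nx), ω_n = n. From ICs: A_1=2.
So u(x,τ) = 2sin(x)cos(τ), and ψ(x,τ) = exp(2τ)u(x,τ).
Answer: ψ(x, τ) = 2exp(2τ)sin(x)cos(τ)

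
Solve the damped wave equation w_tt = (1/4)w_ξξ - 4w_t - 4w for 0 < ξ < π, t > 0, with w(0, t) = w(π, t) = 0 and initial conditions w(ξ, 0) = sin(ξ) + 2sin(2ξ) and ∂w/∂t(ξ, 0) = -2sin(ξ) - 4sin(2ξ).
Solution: Substitute w = exp(-2t)u.
Then w_t = exp(-2t)(u_t - 2u), w_tt = exp(-2t)(u_tt - 4u_t + 4u), w_ξξ = exp(-2t)u_ξξ; substituting and dividing by exp(-2t), the lower-order terms cancel: u_tt = (1/4)u_ξξ (standard wave equation).
Data for u: u(ξ,0) = w(ξ,0) = sin(ξ) + 2sin(2ξ); u_t(ξ,0) = w_t(ξ,0) + 2w(ξ,0) = 0. The boundary conditions carry over: u(0,t) = u(π,t) = 0.
Separating variables: u = Σ [A_n cos(ω_n t) + B_n sin(ω_n t)] sin(nξ), ω_n = n/2. From ICs: A_1=1, A_2=2.
So u(ξ,t) = sin(ξ)cos(t/2) + 2sin(2ξ)cos(t), and w(ξ,t) = exp(-2t)u(ξ,t).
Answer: w(ξ, t) = exp(-2t)sin(ξ)cos(t/2) + 2exp(-2t)sin(2ξ)cos(t)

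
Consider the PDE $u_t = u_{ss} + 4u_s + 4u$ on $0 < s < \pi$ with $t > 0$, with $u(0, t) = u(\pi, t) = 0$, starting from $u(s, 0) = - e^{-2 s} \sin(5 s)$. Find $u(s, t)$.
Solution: Substitute $u = e^{-2s}w$.
Then $u_s = e^{-2s}(w_s - 2w)$, $u_{ss} = e^{-2s}(w_{ss} - 4w_s + 4w)$, $u_t = e^{-2s}w_t$; substituting and dividing by $e^{-2s}$, the lower-order terms cancel: $w_t = w_{ss}$ (standard heat equation).
Data for $w$: $w(s,0) = e^{2s}u(s,0) = - \sin(5 s)$. The boundary conditions carry over: $w(0,t) = w(\pi,t) = 0$.
Separating variables: $w = \sum c_n e^{-n^2t} \sin(ns)$. From $w(s,0) = - \sin(5 s)$: $c_5=-1$.
So $w(s,t) = - e^{-25 t} \sin(5 s)$, and $u(s,t) = e^{-2s}w(s,t)$.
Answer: $u(s, t) = - e^{-2 s} e^{-25 t} \sin(5 s)$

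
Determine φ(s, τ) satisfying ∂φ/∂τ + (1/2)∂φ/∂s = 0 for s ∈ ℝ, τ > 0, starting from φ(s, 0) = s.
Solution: By method of characteristics (waves move right with speed 1/2):
Along characteristics s - (1/2)τ = const, φ is constant, so φ(s,τ) = f(s - (1/2)τ) with f = φ(·, 0).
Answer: φ(s, τ) = s - (1/2)τ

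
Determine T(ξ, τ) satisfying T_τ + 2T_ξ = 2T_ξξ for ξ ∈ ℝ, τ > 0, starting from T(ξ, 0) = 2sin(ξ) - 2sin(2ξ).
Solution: Change to a moving frame: let η = ξ - 2τ, σ = τ and write T(ξ,τ) = u(η,σ).
By the chain rule T_τ = u_σ - 2u_η, T_ξ = u_η, T_ξξ = u_ηη.
Then T_τ + 2T_ξ = u_σ: the advection term cancels and the PDE becomes the heat equation u_σ = 2u_ηη on η ∈ ℝ.
Initial data: u(η,0) = T(η,0) = 2sin(η) - 2sin(2η).
On η ∈ ℝ each mode satisfies (sin(nη))″ = -n² sin(nη), so exp(-2n²σ) sin(nη) solves the heat equation; by superposition u(η,σ) = Σ c_n exp(-2n²σ) sin(nη).
Reading off the coefficients: c_1=2, c_2=-2, so u(η,σ) = 2exp(-2σ)sin(η) - 2exp(-8σ)sin(2η).
Substituting back η = ξ - 2τ, σ = τ: T(ξ,τ) = u(ξ - 2τ, τ).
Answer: T(ξ, τ) = 2exp(-2τ)sin(ξ - 2τ) - 2exp(-8τ)sin(2ξ - 4τ)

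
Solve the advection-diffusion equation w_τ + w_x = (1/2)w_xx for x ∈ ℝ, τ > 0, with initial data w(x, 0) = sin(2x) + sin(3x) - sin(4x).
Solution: Change to a moving frame: let η = x - τ, σ = τ and write w(x,τ) = u(η,σ).
By the chain rule w_τ = u_σ - u_η, w_x = u_η, w_xx = u_ηη.
Then w_τ + w_x = u_σ: the advection term cancels and the PDE becomes the heat equation u_σ = (1/2)u_ηη on η ∈ ℝ.
Initial data: u(η,0) = w(η,0) = sin(2η) + sin(3η) - sin(4η).
On η ∈ ℝ each mode satisfies (sin(nη))″ = -n² sin(nη), so exp(-n²σ/2) sin(nη) solves the heat equation; by superposition u(η,σ) = Σ c_n exp(-n²σ/2) sin(nη).
Reading off the coefficients: c_2=1, c_3=1, c_4=-1, so u(η,σ) = exp(-2σ)sin(2η) - exp(-8σ)sin(4η) + exp(-9σ/2)sin(3η).
Substituting back η = x - τ, σ = τ: w(x,τ) = u(x - τ, τ).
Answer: w(x, τ) = exp(-2τ)sin(2x - 2τ) - exp(-8τ)sin(4x - 4τ) + exp(-9τ/2)sin(3x - 3τ)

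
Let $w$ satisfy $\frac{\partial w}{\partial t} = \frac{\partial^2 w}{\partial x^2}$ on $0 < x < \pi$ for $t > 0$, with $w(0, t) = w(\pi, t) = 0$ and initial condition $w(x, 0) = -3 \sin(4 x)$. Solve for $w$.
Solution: Separating variables: $w = \sum c_n e^{-n^2t} \sin(nx)$. From $w(x,0) = -3 \sin(4 x)$: $c_4=-3$.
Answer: $w(x, t) = -3 e^{-16 t} \sin(4 x)$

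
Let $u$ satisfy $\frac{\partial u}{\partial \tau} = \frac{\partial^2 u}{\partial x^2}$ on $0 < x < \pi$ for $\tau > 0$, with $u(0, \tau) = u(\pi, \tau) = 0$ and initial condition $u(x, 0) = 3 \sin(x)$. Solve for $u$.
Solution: Separating variables: $u = \sum c_n e^{-n^2\tau} \sin(nx)$. From $u(x,0) = 3 \sin(x)$: $c_1=3$.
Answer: $u(x, \tau) = 3 e^{-\tau} \sin(x)$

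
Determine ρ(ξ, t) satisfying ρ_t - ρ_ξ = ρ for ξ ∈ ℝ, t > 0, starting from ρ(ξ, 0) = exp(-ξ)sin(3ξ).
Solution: Substitute ρ = exp(-ξ)u, i.e. u = exp(ξ)ρ.
By the product rule, ρ_ξ = exp(-ξ)(u_ξ - u), ρ_t = exp(-ξ)u_t.
Substituting into the PDE and dividing by exp(-ξ): u_t - (u_ξ - u) = u.
The lower-order terms cancel, leaving the standard advection equation u_t - u_ξ = 0.
Initial data for u: u(ξ,0) = exp(ξ)ρ(ξ,0) = sin(3ξ).
Solve for u:
  By method of characteristics (waves move left with speed 1):
  Along characteristics ξ + t = const, u is constant, so u(ξ,t) = f(ξ + t) with f = u(·, 0).
Hence u(ξ,t) = sin(3t + 3ξ).
Transform back: ρ(ξ,t) = exp(-ξ)u(ξ,t).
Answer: ρ(ξ, t) = exp(-ξ)sin(3t + 3ξ)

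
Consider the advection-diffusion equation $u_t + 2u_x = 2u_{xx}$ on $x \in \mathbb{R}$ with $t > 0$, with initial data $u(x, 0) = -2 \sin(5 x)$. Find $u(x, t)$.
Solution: Change to a moving frame: let $\eta = x - 2t$, $\sigma = t$ and write $u(x,t) = w(\eta,\sigma)$.
By the chain rule $u_t = w_{\sigma} - 2w_{\eta}$, $u_x = w_{\eta}$, $u_{xx} = w_{\eta\eta}$.
Then $u_t + 2u_x = w_{\sigma}$: the advection term cancels and the PDE becomes the heat equation $w_{\sigma} = 2w_{\eta\eta}$ on $\eta \in \mathbb{R}$.
Initial data: $w(\eta,0) = u(\eta,0) = -2 \sin(5 \eta)$.
On $\eta \in \mathbb{R}$ each mode satisfies $(\sin(n\eta))'' = -n^2 \sin(n\eta)$, so $e^{-2n^2\sigma} \sin(n\eta)$ solves the heat equation; by superposition $w(\eta,\sigma) = \sum c_n e^{-2n^2\sigma} \sin(n\eta)$.
Reading off the coefficients: $c_5=-2$, so $w(\eta,\sigma) = -2 e^{-50 \sigma} \sin(5 \eta)$.
Substituting back $\eta = x - 2t$, $\sigma = t$: $u(x,t) = w(x - 2t, t)$.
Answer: $u(x, t) = 2 e^{-50 t} \sin(10 t - 5 x)$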